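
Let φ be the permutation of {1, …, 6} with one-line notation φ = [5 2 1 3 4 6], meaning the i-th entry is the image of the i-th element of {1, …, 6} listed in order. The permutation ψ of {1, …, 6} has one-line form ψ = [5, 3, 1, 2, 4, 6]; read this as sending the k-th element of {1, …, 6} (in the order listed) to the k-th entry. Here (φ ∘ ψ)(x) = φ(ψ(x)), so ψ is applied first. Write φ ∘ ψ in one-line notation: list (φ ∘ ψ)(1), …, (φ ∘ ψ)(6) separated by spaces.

4 1 5 2 3 6

Chase each element through ψ then φ: 1 → 5 → 4; 2 → 3 → 1; 3 → 1 → 5; 4 → 2 → 2; 5 → 4 → 3; 6 → 6 → 6.
So φ ∘ ψ in one-line form is 4 1 5 2 3 6.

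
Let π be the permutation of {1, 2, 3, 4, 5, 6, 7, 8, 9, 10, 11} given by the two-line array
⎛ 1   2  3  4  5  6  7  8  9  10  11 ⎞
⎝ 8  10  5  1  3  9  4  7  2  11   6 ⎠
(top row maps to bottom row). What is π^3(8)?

1

Tracing 8 → 7 → … returns to 8 after 4 steps, so 8 lies in a 4-cycle (1, 8, 7, 4).
Stepping 3 places around the cycle: 8 → 7 → 4 → 1.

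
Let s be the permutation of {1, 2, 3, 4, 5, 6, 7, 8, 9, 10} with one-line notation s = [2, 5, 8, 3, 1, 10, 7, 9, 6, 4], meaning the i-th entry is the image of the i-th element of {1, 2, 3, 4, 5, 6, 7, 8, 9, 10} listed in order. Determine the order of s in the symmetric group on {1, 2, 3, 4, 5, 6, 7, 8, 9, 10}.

Decomposing into disjoint cycles gives cycle lengths 6, 3, 1.
Since disjoint cycles commute, ord(s) = lcm(6, 3) = 6.

6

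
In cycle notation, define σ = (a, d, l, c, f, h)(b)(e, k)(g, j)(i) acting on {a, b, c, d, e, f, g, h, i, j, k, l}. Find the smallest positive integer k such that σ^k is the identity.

6

The disjoint cycles have lengths 6, 2, 2, 1, 1.
The order of σ is the least common multiple of its cycle lengths: lcm(6, 2, 2) = 6.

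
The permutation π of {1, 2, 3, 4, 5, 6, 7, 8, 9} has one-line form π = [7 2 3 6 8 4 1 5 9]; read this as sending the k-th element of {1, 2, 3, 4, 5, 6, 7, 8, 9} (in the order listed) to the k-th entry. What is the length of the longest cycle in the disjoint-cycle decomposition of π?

2

Decomposing into disjoint cycles gives (1, 7)(4, 6)(5, 8); the longest has length 2.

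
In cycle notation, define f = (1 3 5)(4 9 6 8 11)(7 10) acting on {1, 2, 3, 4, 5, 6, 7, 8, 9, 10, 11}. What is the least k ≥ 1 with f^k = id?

The disjoint cycles have lengths 5, 3, 2, 1.
The order is lcm(5, 3, 2) = 30.

30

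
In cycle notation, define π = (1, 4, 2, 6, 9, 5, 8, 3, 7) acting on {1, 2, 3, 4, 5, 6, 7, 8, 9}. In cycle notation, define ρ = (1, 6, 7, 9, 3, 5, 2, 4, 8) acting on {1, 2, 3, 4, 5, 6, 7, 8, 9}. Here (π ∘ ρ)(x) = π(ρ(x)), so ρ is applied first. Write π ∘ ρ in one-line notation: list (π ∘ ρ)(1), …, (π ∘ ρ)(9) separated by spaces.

(π ∘ ρ)(x) = π(ρ(x)). Computing each image: π(ρ(1)) = π(6) = 9, π(ρ(2)) = π(4) = 2, π(ρ(3)) = π(5) = 8, π(ρ(4)) = π(8) = 3, π(ρ(5)) = π(2) = 6, π(ρ(6)) = π(7) = 1, π(ρ(7)) = π(9) = 5, π(ρ(8)) = π(1) = 4, π(ρ(9)) = π(3) = 7.
Hence π ∘ ρ = [9 2 8 3 6 1 5 4 7].

9 2 8 3 6 1 5 4 7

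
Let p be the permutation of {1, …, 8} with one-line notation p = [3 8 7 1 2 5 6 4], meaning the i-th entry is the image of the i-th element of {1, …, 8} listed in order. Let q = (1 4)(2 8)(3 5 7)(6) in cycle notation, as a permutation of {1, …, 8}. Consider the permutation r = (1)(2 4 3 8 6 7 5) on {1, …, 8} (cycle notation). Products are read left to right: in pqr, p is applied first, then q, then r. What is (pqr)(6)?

(pqr)(6) = r(q(p(6))). p(6) = 5, then q(5) = 7, then r(7) = 5, so the result is 5.

5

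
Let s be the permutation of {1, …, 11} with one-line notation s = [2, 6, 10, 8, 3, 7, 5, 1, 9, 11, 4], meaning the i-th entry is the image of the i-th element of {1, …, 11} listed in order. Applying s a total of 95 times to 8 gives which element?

Tracing 8 → 1 → … returns to 8 after 10 steps, so 8 lies in a 10-cycle (1 2 6 7 5 3 10 11 4 8).
Powers repeat with period 10 on this cycle, and 95 mod 10 = 5, so s^95(8) = s^5(8).
Stepping 5 places around the cycle: 8 → 1 → 2 → 6 → 7 → 5.

5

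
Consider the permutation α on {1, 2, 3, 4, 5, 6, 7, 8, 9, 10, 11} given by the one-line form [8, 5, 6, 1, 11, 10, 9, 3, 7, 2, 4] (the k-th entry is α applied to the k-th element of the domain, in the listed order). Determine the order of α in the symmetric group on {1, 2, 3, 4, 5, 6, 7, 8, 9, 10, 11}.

Decomposing into disjoint cycles gives cycle lengths 9, 2.
Since disjoint cycles commute, ord(α) = lcm(9, 2) = 18.

18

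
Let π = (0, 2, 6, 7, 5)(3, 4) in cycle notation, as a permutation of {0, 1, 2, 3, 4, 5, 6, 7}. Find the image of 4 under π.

4 appears in (3, 4); the next entry (wrapping around) is 3.

3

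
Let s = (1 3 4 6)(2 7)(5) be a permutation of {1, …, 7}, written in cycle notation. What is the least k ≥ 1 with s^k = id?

The disjoint cycles have lengths 4, 2, 1.
Since disjoint cycles commute, ord(s) = lcm(4, 2) = 4.

4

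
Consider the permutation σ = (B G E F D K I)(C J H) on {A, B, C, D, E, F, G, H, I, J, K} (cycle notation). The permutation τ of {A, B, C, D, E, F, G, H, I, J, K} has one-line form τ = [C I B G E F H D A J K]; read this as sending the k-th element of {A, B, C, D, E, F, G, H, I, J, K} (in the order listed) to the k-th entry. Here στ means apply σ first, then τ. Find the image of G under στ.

E

σ(G) = E, then τ(E) = E; composing gives (στ)(G) = E.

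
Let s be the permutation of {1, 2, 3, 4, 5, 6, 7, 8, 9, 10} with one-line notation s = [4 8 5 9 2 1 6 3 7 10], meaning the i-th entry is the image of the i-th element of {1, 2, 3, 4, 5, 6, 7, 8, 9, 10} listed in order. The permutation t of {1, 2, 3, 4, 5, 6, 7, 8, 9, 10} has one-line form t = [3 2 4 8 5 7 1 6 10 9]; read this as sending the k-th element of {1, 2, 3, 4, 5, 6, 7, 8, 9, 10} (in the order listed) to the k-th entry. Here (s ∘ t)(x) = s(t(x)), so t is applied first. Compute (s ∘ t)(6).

(s ∘ t)(6) = s(t(6)). t(6) = 7, then s(7) = 6. So (s ∘ t)(6) = 6.

6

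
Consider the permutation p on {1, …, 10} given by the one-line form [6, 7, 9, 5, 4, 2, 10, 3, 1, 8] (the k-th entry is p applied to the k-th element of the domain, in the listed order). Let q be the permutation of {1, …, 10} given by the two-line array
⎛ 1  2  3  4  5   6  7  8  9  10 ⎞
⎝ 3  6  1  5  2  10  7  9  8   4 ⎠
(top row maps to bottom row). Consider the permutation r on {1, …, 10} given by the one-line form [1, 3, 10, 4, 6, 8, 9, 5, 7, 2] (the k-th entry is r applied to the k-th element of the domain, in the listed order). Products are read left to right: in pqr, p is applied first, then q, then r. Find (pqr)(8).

(pqr)(8) = r(q(p(8))). p(8) = 3, then q(3) = 1, then r(1) = 1, so the result is 1.

1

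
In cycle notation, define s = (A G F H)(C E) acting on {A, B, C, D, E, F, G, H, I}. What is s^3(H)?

F

H lies in the 4-cycle (A G F H).
Stepping 3 places around the cycle: H → A → G → F.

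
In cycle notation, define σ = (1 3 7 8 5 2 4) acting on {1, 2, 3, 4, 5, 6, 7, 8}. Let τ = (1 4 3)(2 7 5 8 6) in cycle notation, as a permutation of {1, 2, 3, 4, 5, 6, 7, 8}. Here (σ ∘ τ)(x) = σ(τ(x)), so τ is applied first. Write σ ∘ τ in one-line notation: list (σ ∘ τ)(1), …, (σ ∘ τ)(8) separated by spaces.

1 8 3 7 5 4 2 6

(σ ∘ τ)(x) = σ(τ(x)). Computing each image: σ(τ(1)) = σ(4) = 1, σ(τ(2)) = σ(7) = 8, σ(τ(3)) = σ(1) = 3, σ(τ(4)) = σ(3) = 7, σ(τ(5)) = σ(8) = 5, σ(τ(6)) = σ(2) = 4, σ(τ(7)) = σ(5) = 2, σ(τ(8)) = σ(6) = 6.
Hence σ ∘ τ = [1 8 3 7 5 4 2 6].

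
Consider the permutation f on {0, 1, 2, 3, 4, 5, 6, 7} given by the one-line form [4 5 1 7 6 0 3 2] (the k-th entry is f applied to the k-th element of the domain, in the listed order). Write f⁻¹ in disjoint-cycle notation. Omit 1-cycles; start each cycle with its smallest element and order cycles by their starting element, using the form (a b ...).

The cycle decomposition of f is (0 4 6 3 7 2 1 5).
Reversing each cycle (and rotating so the smallest element leads) gives f⁻¹ = (0 5 1 2 7 3 6 4).

(0 5 1 2 7 3 6 4)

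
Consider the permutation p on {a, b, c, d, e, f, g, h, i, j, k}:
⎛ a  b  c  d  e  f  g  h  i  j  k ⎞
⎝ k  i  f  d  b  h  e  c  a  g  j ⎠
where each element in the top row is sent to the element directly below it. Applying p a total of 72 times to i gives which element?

Tracing i → a → … returns to i after 7 steps, so i lies in a 7-cycle (a, k, j, g, e, b, i).
Powers repeat with period 7 on this cycle, and 72 mod 7 = 2, so p^72(i) = p^2(i).
Advancing 2 steps from i: i → a → k.

k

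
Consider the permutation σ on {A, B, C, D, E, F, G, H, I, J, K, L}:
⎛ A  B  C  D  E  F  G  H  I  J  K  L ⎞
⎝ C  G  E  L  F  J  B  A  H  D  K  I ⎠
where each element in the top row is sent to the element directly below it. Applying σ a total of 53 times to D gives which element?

J

Tracing D → L → … returns to D after 9 steps, so D lies in a 9-cycle (A, C, E, F, J, D, L, I, H).
On a 9-cycle, σ^9 is the identity, so σ^53 = σ^8 there (53 ≡ 8 mod 9).
Stepping 8 places around the cycle: D → L → I → H → A → C → E → F → J.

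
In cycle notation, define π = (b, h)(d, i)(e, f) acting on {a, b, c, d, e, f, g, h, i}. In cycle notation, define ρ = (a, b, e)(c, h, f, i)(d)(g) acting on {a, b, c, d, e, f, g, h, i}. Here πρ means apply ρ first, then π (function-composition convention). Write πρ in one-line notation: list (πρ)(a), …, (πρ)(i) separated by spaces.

(πρ)(x) = π(ρ(x)). Computing each image: π(ρ(a)) = π(b) = h, π(ρ(b)) = π(e) = f, π(ρ(c)) = π(h) = b, π(ρ(d)) = π(d) = i, π(ρ(e)) = π(a) = a, π(ρ(f)) = π(i) = d, π(ρ(g)) = π(g) = g, π(ρ(h)) = π(f) = e, π(ρ(i)) = π(c) = c.
Hence πρ = [h f b i a d g e c].

h f b i a d g e c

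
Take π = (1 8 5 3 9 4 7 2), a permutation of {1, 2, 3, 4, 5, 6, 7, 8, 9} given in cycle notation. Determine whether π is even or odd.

The cycle lengths are 8, 1.
A cycle of length ℓ contributes ℓ−1 transpositions, so π is a product of 7 transpositions — odd.

odd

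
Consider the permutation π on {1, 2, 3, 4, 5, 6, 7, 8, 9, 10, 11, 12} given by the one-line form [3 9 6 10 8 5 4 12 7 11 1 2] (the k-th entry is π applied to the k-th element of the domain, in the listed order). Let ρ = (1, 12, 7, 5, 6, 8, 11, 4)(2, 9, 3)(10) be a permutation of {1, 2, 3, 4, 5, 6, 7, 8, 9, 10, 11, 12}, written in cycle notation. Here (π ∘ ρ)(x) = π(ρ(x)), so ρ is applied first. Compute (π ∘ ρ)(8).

1

(π ∘ ρ)(8) = π(ρ(8)). ρ(8) = 11, then π(11) = 1. So (π ∘ ρ)(8) = 1.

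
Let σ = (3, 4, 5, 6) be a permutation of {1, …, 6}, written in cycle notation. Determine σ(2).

2

2 does not appear in any cycle of σ, so it is a fixed point: σ(2) = 2.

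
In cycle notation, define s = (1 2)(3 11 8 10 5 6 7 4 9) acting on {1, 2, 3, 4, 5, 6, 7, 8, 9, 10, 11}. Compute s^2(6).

6 lies in the 9-cycle (3 11 8 10 5 6 7 4 9).
Stepping 2 places around the cycle: 6 → 7 → 4.

4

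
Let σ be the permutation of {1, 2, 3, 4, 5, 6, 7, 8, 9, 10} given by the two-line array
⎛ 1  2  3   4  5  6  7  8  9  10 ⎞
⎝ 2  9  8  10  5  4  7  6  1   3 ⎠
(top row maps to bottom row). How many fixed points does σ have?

The fixed points (elements with σ(x) = x) are {5, 7}, so there are 2.

2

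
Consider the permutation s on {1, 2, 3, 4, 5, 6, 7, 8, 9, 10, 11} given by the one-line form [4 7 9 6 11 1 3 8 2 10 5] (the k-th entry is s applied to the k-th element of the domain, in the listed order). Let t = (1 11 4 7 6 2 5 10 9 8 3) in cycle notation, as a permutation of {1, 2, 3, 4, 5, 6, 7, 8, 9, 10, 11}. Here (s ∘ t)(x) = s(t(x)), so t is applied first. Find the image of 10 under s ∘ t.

2

(s ∘ t)(10) = s(t(10)). t(10) = 9, then s(9) = 2. So (s ∘ t)(10) = 2.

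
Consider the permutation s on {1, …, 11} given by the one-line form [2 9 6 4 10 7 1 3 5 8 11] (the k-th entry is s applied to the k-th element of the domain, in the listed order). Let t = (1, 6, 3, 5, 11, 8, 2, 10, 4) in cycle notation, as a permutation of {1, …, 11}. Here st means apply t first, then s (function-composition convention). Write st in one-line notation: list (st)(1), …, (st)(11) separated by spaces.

For each element, apply t then s: 1 → 6 → 7; 2 → 10 → 8; 3 → 5 → 10; 4 → 1 → 2; 5 → 11 → 11; 6 → 3 → 6; 7 → 7 → 1; 8 → 2 → 9; 9 → 9 → 5; 10 → 4 → 4; 11 → 8 → 3.
So st in one-line form is 7 8 10 2 11 6 1 9 5 4 3.

7 8 10 2 11 6 1 9 5 4 3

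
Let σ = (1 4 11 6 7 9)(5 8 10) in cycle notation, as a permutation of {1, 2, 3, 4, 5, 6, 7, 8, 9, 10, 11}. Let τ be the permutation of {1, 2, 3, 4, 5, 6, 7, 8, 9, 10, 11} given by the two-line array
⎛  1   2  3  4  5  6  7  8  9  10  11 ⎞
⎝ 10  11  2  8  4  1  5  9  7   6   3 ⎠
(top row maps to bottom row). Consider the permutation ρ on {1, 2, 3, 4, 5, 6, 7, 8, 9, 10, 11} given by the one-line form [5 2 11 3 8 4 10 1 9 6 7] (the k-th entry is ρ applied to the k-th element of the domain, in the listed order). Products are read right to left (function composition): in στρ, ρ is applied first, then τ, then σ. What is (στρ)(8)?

Apply the permutations in order: ρ(8) = 1, then τ(1) = 10, then σ(10) = 5. So (στρ)(8) = 5.

5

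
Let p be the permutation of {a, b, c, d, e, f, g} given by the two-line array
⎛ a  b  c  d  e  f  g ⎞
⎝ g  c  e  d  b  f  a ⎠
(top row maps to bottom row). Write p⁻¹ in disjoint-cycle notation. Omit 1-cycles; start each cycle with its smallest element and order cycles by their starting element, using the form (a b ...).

(a g)(b e c)

First write p in disjoint cycles: (a g)(b c e).
The inverse reverses every cycle; in canonical form, p⁻¹ = (a g)(b e c).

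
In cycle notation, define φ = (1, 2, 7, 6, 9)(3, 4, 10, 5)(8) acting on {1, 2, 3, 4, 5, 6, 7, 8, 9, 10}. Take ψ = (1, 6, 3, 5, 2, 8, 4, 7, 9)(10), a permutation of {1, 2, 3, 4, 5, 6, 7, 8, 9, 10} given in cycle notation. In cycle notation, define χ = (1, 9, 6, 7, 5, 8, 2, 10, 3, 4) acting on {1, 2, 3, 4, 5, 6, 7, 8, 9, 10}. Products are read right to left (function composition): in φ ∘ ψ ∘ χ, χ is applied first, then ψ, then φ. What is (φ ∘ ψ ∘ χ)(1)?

2

(φ ∘ ψ ∘ χ)(1) = φ(ψ(χ(1))). χ(1) = 9, then ψ(9) = 1, then φ(1) = 2, so the result is 2.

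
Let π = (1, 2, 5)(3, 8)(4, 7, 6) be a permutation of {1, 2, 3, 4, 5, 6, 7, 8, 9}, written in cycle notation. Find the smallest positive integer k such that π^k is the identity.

The disjoint cycles have lengths 3, 3, 2, 1.
The order is lcm(3, 3, 2) = 6.

6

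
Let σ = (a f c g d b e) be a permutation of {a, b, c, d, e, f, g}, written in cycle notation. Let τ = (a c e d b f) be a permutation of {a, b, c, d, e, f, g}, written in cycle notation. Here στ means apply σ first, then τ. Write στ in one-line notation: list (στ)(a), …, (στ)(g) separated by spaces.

For each element, apply σ then τ: a → f → a; b → e → d; c → g → g; d → b → f; e → a → c; f → c → e; g → d → b.
Collecting the images, στ = [a d g f c e b].

a d g f c e b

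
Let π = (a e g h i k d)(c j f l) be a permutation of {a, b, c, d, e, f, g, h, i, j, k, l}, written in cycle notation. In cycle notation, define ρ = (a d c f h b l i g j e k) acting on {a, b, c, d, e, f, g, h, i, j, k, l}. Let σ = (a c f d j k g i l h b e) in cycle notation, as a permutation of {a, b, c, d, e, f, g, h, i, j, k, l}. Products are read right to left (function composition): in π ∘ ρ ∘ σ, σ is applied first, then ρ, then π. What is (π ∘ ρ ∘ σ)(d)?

(π ∘ ρ ∘ σ)(d) = π(ρ(σ(d))). σ(d) = j, then ρ(j) = e, then π(e) = g, so the result is g.

g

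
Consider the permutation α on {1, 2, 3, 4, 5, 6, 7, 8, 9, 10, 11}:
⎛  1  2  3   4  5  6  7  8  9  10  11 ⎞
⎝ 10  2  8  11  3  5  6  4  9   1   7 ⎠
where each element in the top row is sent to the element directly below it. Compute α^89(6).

11

Tracing 6 → 5 → … returns to 6 after 7 steps, so 6 lies in a 7-cycle (3 8 4 11 7 6 5).
On a 7-cycle, α^7 is the identity, so α^89 = α^5 there (89 ≡ 5 mod 7).
Advancing 5 steps from 6: 6 → 5 → 3 → 8 → 4 → 11.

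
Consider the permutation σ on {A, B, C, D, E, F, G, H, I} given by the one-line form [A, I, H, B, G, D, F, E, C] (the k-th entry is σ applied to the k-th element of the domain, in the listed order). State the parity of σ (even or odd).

In disjoint-cycle form the cycle lengths are 8, 1.
A cycle of length ℓ contributes ℓ−1 transpositions, so σ is a product of 7 transpositions — odd.

odd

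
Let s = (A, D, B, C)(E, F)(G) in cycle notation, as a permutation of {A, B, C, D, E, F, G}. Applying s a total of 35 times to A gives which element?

A lies in the 4-cycle (A, D, B, C).
On a 4-cycle, s^4 is the identity, so s^35 = s^3 there (35 ≡ 3 mod 4).
Advancing 3 steps from A: A → D → B → C.

C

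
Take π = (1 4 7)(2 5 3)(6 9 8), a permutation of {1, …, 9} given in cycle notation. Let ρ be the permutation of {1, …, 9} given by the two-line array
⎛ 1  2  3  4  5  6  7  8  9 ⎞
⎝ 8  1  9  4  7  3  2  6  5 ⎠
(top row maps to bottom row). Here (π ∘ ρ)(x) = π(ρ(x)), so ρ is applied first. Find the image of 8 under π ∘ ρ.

9

First apply ρ: ρ(8) = 6, then π(6) = 9. Thus (π ∘ ρ)(8) = 9.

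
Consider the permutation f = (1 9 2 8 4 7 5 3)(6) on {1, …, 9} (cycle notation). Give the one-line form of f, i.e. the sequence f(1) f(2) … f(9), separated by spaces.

Each element maps to the next entry in its cycle (wrapping to the front): 1→9, 2→8, 3→1, 4→7, 5→3, 6→6, 7→5, 8→4, 9→2.
So the one-line form is 9 8 1 7 3 6 5 4 2.

9 8 1 7 3 6 5 4 2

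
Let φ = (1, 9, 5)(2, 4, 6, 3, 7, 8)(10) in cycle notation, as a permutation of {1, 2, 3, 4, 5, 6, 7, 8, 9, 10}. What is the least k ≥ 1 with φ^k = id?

6

The disjoint cycles have lengths 6, 3, 1.
Since disjoint cycles commute, ord(φ) = lcm(6, 3) = 6.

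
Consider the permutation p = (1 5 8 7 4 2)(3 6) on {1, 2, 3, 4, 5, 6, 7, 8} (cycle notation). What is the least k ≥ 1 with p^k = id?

6

The disjoint cycles have lengths 6, 2.
Since disjoint cycles commute, ord(p) = lcm(6, 2) = 6.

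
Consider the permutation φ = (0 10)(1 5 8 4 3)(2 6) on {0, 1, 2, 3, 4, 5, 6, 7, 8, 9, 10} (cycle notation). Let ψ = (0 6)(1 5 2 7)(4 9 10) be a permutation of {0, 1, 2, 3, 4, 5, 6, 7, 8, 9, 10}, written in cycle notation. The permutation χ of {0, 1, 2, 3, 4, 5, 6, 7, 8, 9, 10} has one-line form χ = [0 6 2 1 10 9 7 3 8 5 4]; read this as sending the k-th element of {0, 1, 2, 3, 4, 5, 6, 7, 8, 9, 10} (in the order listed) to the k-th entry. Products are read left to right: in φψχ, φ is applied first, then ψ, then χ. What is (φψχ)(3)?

9

(φψχ)(3) = χ(ψ(φ(3))). φ(3) = 1, then ψ(1) = 5, then χ(5) = 9, so the result is 9.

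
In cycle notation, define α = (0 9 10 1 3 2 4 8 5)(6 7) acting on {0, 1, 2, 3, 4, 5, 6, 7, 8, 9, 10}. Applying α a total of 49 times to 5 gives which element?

5 lies in the 9-cycle (0 9 10 1 3 2 4 8 5).
On a 9-cycle, α^9 is the identity, so α^49 = α^4 there (49 ≡ 4 mod 9).
Advancing 4 steps from 5: 5 → 0 → 9 → 10 → 1.

1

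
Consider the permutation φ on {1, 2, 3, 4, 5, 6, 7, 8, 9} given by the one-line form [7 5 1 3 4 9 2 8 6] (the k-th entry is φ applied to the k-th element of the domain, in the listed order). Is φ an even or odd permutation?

In disjoint-cycle form the cycle lengths are 6, 2, 1.
A cycle of length ℓ contributes ℓ−1 transpositions, so φ is a product of 5 + 1 = 6 transpositions — even.

even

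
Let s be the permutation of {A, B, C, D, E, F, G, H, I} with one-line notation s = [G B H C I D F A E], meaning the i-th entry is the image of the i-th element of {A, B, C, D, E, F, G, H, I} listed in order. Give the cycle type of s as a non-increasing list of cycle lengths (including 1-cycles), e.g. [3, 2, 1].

[6, 2, 1]

The disjoint cycles are (A, G, F, D, C, H)(B)(E, I), with lengths 6, 2, 1 in non-increasing order.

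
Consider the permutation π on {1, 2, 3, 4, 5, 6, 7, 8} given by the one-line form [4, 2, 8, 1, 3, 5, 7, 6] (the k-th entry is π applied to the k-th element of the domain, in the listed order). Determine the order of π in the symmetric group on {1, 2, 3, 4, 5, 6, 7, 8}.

4

The disjoint-cycle form of π has cycle lengths 4, 2, 1, 1.
The order of π is the least common multiple of its cycle lengths: lcm(4, 2) = 4.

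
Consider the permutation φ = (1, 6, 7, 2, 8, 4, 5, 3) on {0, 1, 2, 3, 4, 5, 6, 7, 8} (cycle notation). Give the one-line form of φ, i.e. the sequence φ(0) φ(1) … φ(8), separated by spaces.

Image by image: 0↦0, 1↦6, 2↦8, 3↦1, 4↦5, 5↦3, 6↦7, 7↦2, 8↦4.
Listing these in domain order gives 0 6 8 1 5 3 7 2 4.

0 6 8 1 5 3 7 2 4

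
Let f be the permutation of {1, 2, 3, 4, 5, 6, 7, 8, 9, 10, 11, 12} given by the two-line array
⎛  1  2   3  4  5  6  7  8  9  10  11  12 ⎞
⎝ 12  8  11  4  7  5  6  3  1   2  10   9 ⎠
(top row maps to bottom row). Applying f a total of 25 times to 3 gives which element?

3

Tracing 3 → 11 → … returns to 3 after 5 steps, so 3 lies in a 5-cycle (2, 8, 3, 11, 10).
Powers repeat with period 5 on this cycle, and 25 mod 5 = 0, so f^25(3) = f^0(3).
So f^25(3) = 3.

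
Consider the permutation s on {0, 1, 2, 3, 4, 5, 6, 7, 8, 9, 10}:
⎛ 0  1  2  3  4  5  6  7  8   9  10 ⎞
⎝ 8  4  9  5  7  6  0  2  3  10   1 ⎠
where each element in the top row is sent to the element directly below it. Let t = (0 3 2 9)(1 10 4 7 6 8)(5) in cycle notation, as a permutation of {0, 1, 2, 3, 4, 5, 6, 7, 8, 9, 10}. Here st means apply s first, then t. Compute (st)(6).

(st)(6) = t(s(6)). s(6) = 0, then t(0) = 3. So (st)(6) = 3.

3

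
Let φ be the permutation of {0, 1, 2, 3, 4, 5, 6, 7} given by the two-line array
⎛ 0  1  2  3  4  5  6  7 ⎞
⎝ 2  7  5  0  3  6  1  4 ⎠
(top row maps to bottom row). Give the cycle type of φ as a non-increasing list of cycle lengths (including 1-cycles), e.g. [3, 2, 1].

[8]

The disjoint cycles are (0, 2, 5, 6, 1, 7, 4, 3), with lengths 8 in non-increasing order.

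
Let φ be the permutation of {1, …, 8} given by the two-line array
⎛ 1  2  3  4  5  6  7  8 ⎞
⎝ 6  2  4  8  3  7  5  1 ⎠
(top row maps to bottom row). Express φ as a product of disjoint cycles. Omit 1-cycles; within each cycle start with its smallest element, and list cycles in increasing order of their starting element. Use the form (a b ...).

Iterating φ from 1 gives 1 → 6 → 7 → 5 → 3 → 4 → 8 → 1; that is the 7-cycle (1 6 7 5 3 4 8).
Repeating from the next unused element and collecting all non-trivial cycles gives (1 6 7 5 3 4 8).

(1 6 7 5 3 4 8)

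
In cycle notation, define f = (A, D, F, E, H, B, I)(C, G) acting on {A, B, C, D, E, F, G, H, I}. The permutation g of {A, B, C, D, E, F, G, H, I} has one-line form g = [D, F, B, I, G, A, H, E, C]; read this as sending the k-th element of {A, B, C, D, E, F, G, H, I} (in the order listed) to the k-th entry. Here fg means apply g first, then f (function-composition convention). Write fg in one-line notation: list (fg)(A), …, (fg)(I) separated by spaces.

F E I A C D B H G

For each element, apply g then f: A → D → F; B → F → E; C → B → I; D → I → A; E → G → C; F → A → D; G → H → B; H → E → H; I → C → G.
Collecting the images, fg = [F E I A C D B H G].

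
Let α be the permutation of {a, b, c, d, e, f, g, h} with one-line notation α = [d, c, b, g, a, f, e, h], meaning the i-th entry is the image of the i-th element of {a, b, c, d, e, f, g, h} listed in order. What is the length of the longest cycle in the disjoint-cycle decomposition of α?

4

Decomposing into disjoint cycles gives (a, d, g, e)(b, c); the longest has length 4.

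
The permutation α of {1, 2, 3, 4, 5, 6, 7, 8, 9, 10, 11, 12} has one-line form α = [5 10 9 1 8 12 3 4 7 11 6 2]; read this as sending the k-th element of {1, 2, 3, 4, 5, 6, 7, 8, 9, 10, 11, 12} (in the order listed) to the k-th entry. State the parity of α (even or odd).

In disjoint-cycle form the cycle lengths are 5, 4, 3.
A cycle of length ℓ contributes ℓ−1 transpositions, so α is a product of 4 + 3 + 2 = 9 transpositions — odd.

odd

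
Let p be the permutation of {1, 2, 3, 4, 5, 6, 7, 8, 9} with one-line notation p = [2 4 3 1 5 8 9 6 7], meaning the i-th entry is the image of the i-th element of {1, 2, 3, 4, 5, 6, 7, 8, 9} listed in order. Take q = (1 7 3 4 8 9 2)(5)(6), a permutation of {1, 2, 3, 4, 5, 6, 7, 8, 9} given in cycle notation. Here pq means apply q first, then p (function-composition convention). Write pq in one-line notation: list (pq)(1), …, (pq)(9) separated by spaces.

For each element, apply q then p: 1 → 7 → 9; 2 → 1 → 2; 3 → 4 → 1; 4 → 8 → 6; 5 → 5 → 5; 6 → 6 → 8; 7 → 3 → 3; 8 → 9 → 7; 9 → 2 → 4.
Collecting the images, pq = [9 2 1 6 5 8 3 7 4].

9 2 1 6 5 8 3 7 4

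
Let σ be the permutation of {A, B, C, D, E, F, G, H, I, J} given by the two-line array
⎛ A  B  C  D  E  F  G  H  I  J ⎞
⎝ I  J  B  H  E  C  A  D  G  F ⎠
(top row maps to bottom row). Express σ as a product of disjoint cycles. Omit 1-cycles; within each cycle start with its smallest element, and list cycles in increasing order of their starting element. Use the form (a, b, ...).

Start at A and follow images: A → I → G → A, giving the cycle (A, I, G).
Repeating from the next unused element and collecting all non-trivial cycles gives (A, I, G)(B, J, F, C)(D, H).

(A, I, G)(B, J, F, C)(D, H)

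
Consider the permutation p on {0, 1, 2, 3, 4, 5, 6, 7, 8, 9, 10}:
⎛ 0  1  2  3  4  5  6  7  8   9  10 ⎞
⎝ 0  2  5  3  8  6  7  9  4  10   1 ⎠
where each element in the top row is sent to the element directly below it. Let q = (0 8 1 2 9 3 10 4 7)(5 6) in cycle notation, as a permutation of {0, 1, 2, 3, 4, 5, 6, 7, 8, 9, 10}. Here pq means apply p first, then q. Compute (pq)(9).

4

p(9) = 10, then q(10) = 4; composing gives (pq)(9) = 4.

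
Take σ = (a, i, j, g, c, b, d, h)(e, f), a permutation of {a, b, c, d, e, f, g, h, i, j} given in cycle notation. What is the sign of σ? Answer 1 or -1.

The cycle lengths are 8, 2.
A cycle of length ℓ contributes ℓ−1 transpositions, so σ is a product of 7 + 1 = 8 transpositions — even.

1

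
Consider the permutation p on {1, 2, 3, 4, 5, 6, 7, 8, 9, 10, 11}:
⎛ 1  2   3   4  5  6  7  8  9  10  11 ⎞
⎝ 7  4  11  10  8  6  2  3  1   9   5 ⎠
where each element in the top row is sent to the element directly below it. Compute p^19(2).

4

Tracing 2 → 4 → … returns to 2 after 6 steps, so 2 lies in a 6-cycle (1, 7, 2, 4, 10, 9).
Since the cycle has length 6, p^19 acts on it the same as p^1 (19 mod 6 = 1).
Advancing 1 step from 2: 2 → 4.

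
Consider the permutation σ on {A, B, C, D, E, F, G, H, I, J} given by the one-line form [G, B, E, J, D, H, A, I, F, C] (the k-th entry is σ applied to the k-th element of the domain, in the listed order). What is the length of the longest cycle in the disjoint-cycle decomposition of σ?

4

Decomposing into disjoint cycles gives (A, G)(C, E, D, J)(F, H, I); the longest has length 4.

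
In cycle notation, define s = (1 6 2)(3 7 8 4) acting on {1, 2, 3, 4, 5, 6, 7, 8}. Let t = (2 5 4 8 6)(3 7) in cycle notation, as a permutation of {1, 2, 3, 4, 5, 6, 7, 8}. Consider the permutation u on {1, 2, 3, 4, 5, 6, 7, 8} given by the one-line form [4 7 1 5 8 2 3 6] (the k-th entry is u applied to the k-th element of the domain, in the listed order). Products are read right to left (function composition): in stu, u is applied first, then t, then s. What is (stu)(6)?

(stu)(6) = s(t(u(6))). u(6) = 2, then t(2) = 5, then s(5) = 5, so the result is 5.

5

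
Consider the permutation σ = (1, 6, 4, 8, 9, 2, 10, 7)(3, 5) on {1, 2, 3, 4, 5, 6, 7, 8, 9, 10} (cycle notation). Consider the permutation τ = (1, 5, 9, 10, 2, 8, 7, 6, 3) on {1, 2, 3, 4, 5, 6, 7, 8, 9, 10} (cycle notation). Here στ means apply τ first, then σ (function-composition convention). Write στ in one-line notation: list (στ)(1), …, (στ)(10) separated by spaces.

For each element, apply τ then σ: 1 → 5 → 3; 2 → 8 → 9; 3 → 1 → 6; 4 → 4 → 8; 5 → 9 → 2; 6 → 3 → 5; 7 → 6 → 4; 8 → 7 → 1; 9 → 10 → 7; 10 → 2 → 10.
So στ in one-line form is 3 9 6 8 2 5 4 1 7 10.

3 9 6 8 2 5 4 1 7 10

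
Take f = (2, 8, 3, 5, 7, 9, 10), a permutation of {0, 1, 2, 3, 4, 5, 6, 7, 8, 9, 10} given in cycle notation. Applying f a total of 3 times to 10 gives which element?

3

10 lies in the 7-cycle (2, 8, 3, 5, 7, 9, 10).
Stepping 3 places around the cycle: 10 → 2 → 8 → 3.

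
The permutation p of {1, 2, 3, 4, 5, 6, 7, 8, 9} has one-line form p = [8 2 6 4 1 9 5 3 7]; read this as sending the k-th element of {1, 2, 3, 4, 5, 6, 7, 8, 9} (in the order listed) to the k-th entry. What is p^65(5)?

Tracing 5 → 1 → … returns to 5 after 7 steps, so 5 lies in a 7-cycle (1 8 3 6 9 7 5).
On a 7-cycle, p^7 is the identity, so p^65 = p^2 there (65 ≡ 2 mod 7).
Advancing 2 steps from 5: 5 → 1 → 8.

8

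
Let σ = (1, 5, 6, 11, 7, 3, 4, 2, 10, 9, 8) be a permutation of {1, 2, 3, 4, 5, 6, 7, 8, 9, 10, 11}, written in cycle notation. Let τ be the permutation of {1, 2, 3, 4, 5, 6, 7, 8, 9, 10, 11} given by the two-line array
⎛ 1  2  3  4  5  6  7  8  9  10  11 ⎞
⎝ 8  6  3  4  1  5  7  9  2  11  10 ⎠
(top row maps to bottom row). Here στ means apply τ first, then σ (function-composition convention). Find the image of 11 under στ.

9

τ(11) = 10, then σ(10) = 9; composing gives (στ)(11) = 9.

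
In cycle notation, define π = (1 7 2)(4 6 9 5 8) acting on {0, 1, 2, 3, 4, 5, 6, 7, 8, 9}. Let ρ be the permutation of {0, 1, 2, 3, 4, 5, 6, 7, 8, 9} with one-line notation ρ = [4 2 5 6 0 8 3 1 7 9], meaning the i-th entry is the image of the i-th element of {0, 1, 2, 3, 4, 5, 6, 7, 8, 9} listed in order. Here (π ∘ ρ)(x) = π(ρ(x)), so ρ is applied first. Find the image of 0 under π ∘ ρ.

6

ρ(0) = 4, then π(4) = 6; composing gives (π ∘ ρ)(0) = 6.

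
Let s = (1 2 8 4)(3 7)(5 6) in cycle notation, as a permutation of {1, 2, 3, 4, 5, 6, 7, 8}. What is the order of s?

The cycle type of s is (4, 2, 2).
Since disjoint cycles commute, ord(s) = lcm(4, 2, 2) = 4.

4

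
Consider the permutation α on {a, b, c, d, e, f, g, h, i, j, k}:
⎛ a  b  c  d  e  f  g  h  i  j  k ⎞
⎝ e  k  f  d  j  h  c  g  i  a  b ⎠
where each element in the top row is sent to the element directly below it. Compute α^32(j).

e

Tracing j → a → … returns to j after 3 steps, so j lies in a 3-cycle (a, e, j).
Powers repeat with period 3 on this cycle, and 32 mod 3 = 2, so α^32(j) = α^2(j).
Advancing 2 steps from j: j → a → e.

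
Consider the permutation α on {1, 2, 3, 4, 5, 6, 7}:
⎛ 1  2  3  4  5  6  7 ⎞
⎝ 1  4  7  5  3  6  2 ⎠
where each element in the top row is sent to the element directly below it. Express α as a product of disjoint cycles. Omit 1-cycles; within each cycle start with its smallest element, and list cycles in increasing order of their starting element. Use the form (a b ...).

Iterating α from 2 gives 2 → 4 → 5 → 3 → 7 → 2; that is the 5-cycle (2 4 5 3 7).
Repeating from the next unused element and collecting all non-trivial cycles gives (2 4 5 3 7).

(2 4 5 3 7)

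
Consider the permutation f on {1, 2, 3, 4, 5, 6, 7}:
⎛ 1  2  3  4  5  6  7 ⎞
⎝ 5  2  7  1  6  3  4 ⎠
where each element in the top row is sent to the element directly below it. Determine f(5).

6

The entry below 5 in the array is 6, so f(5) = 6.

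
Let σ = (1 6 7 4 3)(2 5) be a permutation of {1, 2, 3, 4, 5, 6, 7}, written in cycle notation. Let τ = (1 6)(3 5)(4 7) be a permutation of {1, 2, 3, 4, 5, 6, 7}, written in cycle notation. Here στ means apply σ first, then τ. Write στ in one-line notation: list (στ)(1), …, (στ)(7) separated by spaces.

1 3 6 5 2 4 7

(στ)(x) = τ(σ(x)). Computing each image: τ(σ(1)) = τ(6) = 1, τ(σ(2)) = τ(5) = 3, τ(σ(3)) = τ(1) = 6, τ(σ(4)) = τ(3) = 5, τ(σ(5)) = τ(2) = 2, τ(σ(6)) = τ(7) = 4, τ(σ(7)) = τ(4) = 7.
Hence στ = [1 3 6 5 2 4 7].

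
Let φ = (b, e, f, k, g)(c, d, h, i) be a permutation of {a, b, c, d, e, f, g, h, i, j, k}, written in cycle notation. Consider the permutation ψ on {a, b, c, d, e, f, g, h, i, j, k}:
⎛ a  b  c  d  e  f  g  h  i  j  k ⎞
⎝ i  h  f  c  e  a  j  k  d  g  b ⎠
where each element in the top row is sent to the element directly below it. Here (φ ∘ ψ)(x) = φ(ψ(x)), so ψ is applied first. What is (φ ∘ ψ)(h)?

g

(φ ∘ ψ)(h) = φ(ψ(h)). ψ(h) = k, then φ(k) = g. So (φ ∘ ψ)(h) = g.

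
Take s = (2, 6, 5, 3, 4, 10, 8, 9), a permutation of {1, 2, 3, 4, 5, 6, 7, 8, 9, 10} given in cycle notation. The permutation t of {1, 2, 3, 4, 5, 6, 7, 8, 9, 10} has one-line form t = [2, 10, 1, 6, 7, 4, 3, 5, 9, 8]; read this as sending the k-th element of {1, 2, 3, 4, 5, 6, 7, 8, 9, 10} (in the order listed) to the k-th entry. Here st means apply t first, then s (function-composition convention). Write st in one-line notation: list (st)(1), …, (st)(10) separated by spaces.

(st)(x) = s(t(x)). Computing each image: s(t(1)) = s(2) = 6, s(t(2)) = s(10) = 8, s(t(3)) = s(1) = 1, s(t(4)) = s(6) = 5, s(t(5)) = s(7) = 7, s(t(6)) = s(4) = 10, s(t(7)) = s(3) = 4, s(t(8)) = s(5) = 3, s(t(9)) = s(9) = 2, s(t(10)) = s(8) = 9.
Hence st = [6 8 1 5 7 10 4 3 2 9].

6 8 1 5 7 10 4 3 2 9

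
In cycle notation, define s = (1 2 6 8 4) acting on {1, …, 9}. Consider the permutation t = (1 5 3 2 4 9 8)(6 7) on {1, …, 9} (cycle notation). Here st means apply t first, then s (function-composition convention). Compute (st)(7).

(st)(7) = s(t(7)). t(7) = 6, then s(6) = 8. So (st)(7) = 8.

8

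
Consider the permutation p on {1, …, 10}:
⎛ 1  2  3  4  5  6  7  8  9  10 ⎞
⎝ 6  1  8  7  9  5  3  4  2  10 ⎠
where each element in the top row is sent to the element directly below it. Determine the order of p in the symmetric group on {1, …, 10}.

The disjoint-cycle form of p has cycle lengths 5, 4, 1.
Since disjoint cycles commute, ord(p) = lcm(5, 4) = 20.

20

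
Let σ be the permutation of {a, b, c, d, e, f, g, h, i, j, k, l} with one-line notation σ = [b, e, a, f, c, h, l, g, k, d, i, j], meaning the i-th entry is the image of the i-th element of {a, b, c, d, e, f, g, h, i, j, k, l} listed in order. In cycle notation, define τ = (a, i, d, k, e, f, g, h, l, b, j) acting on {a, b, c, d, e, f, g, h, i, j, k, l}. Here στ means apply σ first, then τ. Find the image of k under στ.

(στ)(k) = τ(σ(k)). σ(k) = i, then τ(i) = d. So (στ)(k) = d.

d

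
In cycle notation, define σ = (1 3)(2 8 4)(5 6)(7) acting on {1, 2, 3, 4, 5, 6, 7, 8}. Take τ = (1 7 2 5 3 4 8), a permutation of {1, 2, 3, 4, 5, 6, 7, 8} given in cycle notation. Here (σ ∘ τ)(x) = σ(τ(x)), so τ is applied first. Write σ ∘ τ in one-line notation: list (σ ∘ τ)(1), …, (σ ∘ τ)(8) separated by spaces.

For each element, apply τ then σ: 1 → 7 → 7; 2 → 5 → 6; 3 → 4 → 2; 4 → 8 → 4; 5 → 3 → 1; 6 → 6 → 5; 7 → 2 → 8; 8 → 1 → 3.
So σ ∘ τ in one-line form is 7 6 2 4 1 5 8 3.

7 6 2 4 1 5 8 3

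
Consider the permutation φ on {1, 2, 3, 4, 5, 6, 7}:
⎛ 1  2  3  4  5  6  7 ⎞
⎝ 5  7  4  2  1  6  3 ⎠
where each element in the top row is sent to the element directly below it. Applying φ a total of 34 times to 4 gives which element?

7

Tracing 4 → 2 → … returns to 4 after 4 steps, so 4 lies in a 4-cycle (2, 7, 3, 4).
Since the cycle has length 4, φ^34 acts on it the same as φ^2 (34 mod 4 = 2).
Stepping 2 places around the cycle: 4 → 2 → 7.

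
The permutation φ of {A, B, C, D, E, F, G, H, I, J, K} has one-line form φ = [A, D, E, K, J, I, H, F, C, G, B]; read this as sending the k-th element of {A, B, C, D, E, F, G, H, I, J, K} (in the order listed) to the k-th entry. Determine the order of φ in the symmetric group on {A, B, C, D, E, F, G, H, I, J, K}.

The disjoint-cycle form of φ has cycle lengths 7, 3, 1.
Since disjoint cycles commute, ord(φ) = lcm(7, 3) = 21.

21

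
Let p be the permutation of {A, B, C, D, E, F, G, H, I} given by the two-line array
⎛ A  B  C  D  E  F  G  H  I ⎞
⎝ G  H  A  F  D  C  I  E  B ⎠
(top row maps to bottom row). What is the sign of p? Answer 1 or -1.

In disjoint-cycle form the cycle lengths are 9.
A cycle is odd iff its length is even; p has 0 even-length cycles, so sgn(p) = (−1)^0 and p is even.

1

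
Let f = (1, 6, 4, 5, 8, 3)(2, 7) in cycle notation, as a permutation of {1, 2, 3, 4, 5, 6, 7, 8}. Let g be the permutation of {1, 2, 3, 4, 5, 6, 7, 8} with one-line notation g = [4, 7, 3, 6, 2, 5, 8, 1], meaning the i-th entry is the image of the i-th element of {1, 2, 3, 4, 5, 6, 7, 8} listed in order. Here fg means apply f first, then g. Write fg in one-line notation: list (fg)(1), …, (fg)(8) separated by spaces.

(fg)(x) = g(f(x)). Computing each image: g(f(1)) = g(6) = 5, g(f(2)) = g(7) = 8, g(f(3)) = g(1) = 4, g(f(4)) = g(5) = 2, g(f(5)) = g(8) = 1, g(f(6)) = g(4) = 6, g(f(7)) = g(2) = 7, g(f(8)) = g(3) = 3.
Hence fg = [5 8 4 2 1 6 7 3].

5 8 4 2 1 6 7 3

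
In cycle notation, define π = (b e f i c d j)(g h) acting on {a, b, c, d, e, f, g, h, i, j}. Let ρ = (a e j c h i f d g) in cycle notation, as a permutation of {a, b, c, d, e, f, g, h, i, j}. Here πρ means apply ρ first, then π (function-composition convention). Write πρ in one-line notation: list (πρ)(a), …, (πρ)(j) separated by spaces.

f e g h b j a c i d

(πρ)(x) = π(ρ(x)). Computing each image: π(ρ(a)) = π(e) = f, π(ρ(b)) = π(b) = e, π(ρ(c)) = π(h) = g, π(ρ(d)) = π(g) = h, π(ρ(e)) = π(j) = b, π(ρ(f)) = π(d) = j, π(ρ(g)) = π(a) = a, π(ρ(h)) = π(i) = c, π(ρ(i)) = π(f) = i, π(ρ(j)) = π(c) = d.
Hence πρ = [f e g h b j a c i d].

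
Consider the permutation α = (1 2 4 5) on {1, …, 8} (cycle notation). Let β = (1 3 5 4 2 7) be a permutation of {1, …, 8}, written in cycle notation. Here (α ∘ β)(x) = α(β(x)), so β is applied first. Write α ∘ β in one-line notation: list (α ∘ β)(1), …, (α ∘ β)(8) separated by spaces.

3 7 1 4 5 6 2 8

For each element, apply β then α: 1 → 3 → 3; 2 → 7 → 7; 3 → 5 → 1; 4 → 2 → 4; 5 → 4 → 5; 6 → 6 → 6; 7 → 1 → 2; 8 → 8 → 8.
Collecting the images, α ∘ β = [3 7 1 4 5 6 2 8].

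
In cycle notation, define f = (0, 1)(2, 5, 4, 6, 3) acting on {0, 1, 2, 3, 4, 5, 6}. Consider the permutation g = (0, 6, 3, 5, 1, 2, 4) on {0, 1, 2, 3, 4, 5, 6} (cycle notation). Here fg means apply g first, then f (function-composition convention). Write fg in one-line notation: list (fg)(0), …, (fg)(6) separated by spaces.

3 5 6 4 1 0 2

For each element, apply g then f: 0 → 6 → 3; 1 → 2 → 5; 2 → 4 → 6; 3 → 5 → 4; 4 → 0 → 1; 5 → 1 → 0; 6 → 3 → 2.
So fg in one-line form is 3 5 6 4 1 0 2.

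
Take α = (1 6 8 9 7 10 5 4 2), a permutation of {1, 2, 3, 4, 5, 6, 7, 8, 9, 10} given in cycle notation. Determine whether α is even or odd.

even

The cycle lengths are 9, 1.
A cycle of length ℓ contributes ℓ−1 transpositions, so α is a product of 8 transpositions — even.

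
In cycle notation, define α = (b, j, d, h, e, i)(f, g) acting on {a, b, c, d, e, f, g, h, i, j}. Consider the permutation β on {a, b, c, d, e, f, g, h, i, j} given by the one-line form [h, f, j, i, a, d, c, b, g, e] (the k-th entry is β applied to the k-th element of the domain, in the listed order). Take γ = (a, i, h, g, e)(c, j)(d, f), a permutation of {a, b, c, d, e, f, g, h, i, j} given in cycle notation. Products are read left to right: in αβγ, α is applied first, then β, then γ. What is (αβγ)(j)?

h

Chase j: α(j) = d; β(d) = i; γ(i) = h. Hence (αβγ)(j) = h.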